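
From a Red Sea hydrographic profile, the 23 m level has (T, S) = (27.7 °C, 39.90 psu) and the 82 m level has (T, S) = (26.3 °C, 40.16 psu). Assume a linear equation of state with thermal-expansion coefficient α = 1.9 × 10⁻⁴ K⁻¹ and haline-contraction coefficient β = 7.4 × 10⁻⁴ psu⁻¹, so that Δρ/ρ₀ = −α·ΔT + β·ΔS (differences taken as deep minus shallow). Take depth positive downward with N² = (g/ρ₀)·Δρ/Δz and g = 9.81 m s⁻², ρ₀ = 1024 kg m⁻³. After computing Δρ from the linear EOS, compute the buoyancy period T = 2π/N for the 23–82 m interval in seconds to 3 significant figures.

720 s

ΔT = -1.4 K, ΔS = +0.26 psu (deep − shallow).
Δρ/ρ₀ = −αΔT + βΔS = 2.66 × 10⁻⁴ + 1.924 × 10⁻⁴ = 4.584 × 10⁻⁴, so Δρ ≈ 0.4694 kg m⁻³.
N² = (g/ρ₀)·Δρ/Δz = g·(Δρ/ρ₀)/Δz = 9.81 × 4.584 × 10⁻⁴ / 59 = 7.6219 × 10⁻⁵ s⁻².
N = √(7.6219 × 10⁻⁵) = 8.7303 × 10⁻³ rad s⁻¹ → T = 2π/N = 719.70 s ≈ 720 s.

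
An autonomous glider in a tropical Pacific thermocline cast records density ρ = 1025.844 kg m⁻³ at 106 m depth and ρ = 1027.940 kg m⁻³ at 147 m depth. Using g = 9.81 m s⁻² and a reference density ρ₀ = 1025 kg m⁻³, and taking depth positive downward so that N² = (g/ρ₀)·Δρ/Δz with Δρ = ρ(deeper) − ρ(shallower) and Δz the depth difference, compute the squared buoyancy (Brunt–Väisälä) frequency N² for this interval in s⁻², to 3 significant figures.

Δρ = 1027.940 − 1025.844 = 2.096 kg m⁻³ over Δz = 147 − 106 = 41 m.
N² = (9.81/1025) × (2.096/41) = 4.8927 × 10⁻⁴ s⁻² ≈ 4.89 × 10⁻⁴ s⁻².

4.89 × 10⁻⁴ s⁻²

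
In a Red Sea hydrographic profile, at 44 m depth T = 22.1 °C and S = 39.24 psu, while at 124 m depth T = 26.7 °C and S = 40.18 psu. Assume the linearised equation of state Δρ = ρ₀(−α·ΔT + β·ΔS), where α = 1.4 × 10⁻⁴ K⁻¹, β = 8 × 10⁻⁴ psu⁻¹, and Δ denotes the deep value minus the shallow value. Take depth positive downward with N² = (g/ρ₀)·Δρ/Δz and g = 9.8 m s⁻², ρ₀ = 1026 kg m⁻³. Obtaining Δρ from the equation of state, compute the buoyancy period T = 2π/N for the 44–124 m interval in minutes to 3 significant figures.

ΔT = +4.6 K, ΔS = +0.94 psu (deep − shallow).
Δρ/ρ₀ = −αΔT + βΔS = -6.44 × 10⁻⁴ + 7.52 × 10⁻⁴ = 1.08 × 10⁻⁴, so Δρ ≈ 0.1108 kg m⁻³.
N² = (g/ρ₀)·Δρ/Δz = g·(Δρ/ρ₀)/Δz = 9.8 × 1.08 × 10⁻⁴ / 80 = 1.3230 × 10⁻⁵ s⁻².
N = √(1.3230 × 10⁻⁵) = 3.6373 × 10⁻³ rad s⁻¹ → T = 2π/N = 1.7274 × 10³ s = 28.790 min ≈ 28.8 min.

28.8 min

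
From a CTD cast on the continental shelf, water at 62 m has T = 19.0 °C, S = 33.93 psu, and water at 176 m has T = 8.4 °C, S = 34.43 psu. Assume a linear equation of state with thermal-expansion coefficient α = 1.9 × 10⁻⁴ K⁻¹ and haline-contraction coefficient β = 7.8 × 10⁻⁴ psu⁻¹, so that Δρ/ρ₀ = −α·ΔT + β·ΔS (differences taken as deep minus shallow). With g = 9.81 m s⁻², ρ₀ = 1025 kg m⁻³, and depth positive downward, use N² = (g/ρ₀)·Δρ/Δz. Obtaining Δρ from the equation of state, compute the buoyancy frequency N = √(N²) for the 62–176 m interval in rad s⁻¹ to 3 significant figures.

ΔT = -10.6 K, ΔS = +0.50 psu (deep − shallow).
Δρ/ρ₀ = −αΔT + βΔS = 2.014 × 10⁻³ + 3.90 × 10⁻⁴ = 2.404 × 10⁻³, so Δρ ≈ 2.464 kg m⁻³.
N² = (g/ρ₀)·Δρ/Δz = g·(Δρ/ρ₀)/Δz = 9.81 × 2.404 × 10⁻³ / 114 = 2.0687 × 10⁻⁴ s⁻².
N = √(2.0687 × 10⁻⁴) = 0.014383 rad s⁻¹ ≈ 0.0144 rad s⁻¹.

0.0144 rad s⁻¹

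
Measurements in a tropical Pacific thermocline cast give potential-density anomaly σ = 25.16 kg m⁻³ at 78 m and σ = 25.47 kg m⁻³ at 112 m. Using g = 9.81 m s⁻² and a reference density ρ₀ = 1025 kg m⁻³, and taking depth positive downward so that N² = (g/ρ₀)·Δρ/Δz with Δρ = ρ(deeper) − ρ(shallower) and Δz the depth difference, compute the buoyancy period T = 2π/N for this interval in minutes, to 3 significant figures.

11.2 min

Δρ = 1025.47 − 1025.16 = 0.31 kg m⁻³ over Δz = 112 − 78 = 34 m.
N² = (9.81/1025) × (0.31/34) = 8.7263 × 10⁻⁵ s⁻².
N = √(8.7263 × 10⁻⁵) = 9.3415 × 10⁻³ rad s⁻¹, so T = 2π/N = 672.61 s = 11.210 min ≈ 11.2 min.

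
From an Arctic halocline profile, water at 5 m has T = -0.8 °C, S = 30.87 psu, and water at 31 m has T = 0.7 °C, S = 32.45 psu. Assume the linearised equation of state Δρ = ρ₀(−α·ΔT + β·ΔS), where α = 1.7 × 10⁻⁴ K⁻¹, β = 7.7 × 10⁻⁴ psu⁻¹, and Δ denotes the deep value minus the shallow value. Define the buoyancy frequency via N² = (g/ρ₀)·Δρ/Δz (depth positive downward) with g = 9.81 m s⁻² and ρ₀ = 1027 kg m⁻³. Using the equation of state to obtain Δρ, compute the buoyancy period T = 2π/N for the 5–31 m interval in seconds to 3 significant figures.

330 s

ΔT = +1.5 K, ΔS = +1.58 psu (deep − shallow).
Δρ/ρ₀ = −αΔT + βΔS = -2.55 × 10⁻⁴ + 1.2166 × 10⁻³ = 9.616 × 10⁻⁴, so Δρ ≈ 0.9876 kg m⁻³.
N² = (g/ρ₀)·Δρ/Δz = g·(Δρ/ρ₀)/Δz = 9.81 × 9.616 × 10⁻⁴ / 26 = 3.6282 × 10⁻⁴ s⁻².
N = √(3.6282 × 10⁻⁴) = 0.019048 rad s⁻¹ → T = 2π/N = 329.86 s ≈ 330 s.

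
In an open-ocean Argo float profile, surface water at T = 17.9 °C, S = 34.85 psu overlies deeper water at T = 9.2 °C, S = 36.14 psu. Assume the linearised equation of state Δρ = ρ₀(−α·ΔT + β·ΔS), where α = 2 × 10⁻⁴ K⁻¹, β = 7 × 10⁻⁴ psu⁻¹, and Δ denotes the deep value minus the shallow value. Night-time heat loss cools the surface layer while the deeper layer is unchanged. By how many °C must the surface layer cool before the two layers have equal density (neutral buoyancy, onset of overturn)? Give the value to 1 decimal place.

Neutral buoyancy requires Δρ = 0, i.e. −α(T_deep − T_surf′) + β(S_deep − S_surf) = 0.
T_surf′ = T_deep − (β/α)·ΔS = 9.2 − (7 × 10⁻⁴/2 × 10⁻⁴)·(+1.29) = 4.685 °C.
Cooling required: 17.9 − (4.685) = 13.215 °C.

13.2 °C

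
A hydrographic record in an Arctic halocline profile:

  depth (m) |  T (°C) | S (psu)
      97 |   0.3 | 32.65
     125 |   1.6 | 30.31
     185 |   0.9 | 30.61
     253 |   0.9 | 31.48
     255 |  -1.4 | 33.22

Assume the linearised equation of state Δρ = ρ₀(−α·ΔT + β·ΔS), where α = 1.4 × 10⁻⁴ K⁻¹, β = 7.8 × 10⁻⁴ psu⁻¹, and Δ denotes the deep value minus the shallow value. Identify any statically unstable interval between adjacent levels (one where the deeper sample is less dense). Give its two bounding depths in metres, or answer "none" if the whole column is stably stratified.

97–125 m

Evaluate Δρ/ρ₀ = −αΔT + βΔS across each adjacent pair:
  97–125 m: −αΔT+βΔS = −(1.4 × 10⁻⁴)(+1.3)+(7.8 × 10⁻⁴)(-2.34) = -2.0 × 10⁻³ → UNSTABLE
  125–185 m: −αΔT+βΔS = −(1.4 × 10⁻⁴)(-0.7)+(7.8 × 10⁻⁴)(+0.30) = 3.3 × 10⁻⁴ → stable
  185–253 m: −αΔT+βΔS = −(1.4 × 10⁻⁴)(+0.0)+(7.8 × 10⁻⁴)(+0.87) = 6.8 × 10⁻⁴ → stable
  253–255 m: −αΔT+βΔS = −(1.4 × 10⁻⁴)(-2.3)+(7.8 × 10⁻⁴)(+1.74) = 1.7 × 10⁻³ → stable
The 97–125 m interval has Δρ < 0: lighter water underlies denser water.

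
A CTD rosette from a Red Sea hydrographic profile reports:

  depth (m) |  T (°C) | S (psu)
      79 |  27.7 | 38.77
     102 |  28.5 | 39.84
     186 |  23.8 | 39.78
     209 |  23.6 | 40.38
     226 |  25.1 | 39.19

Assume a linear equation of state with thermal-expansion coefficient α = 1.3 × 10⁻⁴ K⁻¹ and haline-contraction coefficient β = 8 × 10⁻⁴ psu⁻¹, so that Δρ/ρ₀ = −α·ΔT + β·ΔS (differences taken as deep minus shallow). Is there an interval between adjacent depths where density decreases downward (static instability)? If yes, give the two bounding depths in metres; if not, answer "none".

209–226 m

Evaluate Δρ/ρ₀ = −αΔT + βΔS across each adjacent pair:
  79–102 m: −αΔT+βΔS = −(1.3 × 10⁻⁴)(+0.8)+(8 × 10⁻⁴)(+1.07) = 7.5 × 10⁻⁴ → stable
  102–186 m: −αΔT+βΔS = −(1.3 × 10⁻⁴)(-4.7)+(8 × 10⁻⁴)(-0.06) = 5.6 × 10⁻⁴ → stable
  186–209 m: −αΔT+βΔS = −(1.3 × 10⁻⁴)(-0.2)+(8 × 10⁻⁴)(+0.60) = 5.1 × 10⁻⁴ → stable
  209–226 m: −αΔT+βΔS = −(1.3 × 10⁻⁴)(+1.5)+(8 × 10⁻⁴)(-1.19) = -1.1 × 10⁻³ → UNSTABLE
The 209–226 m interval has Δρ < 0: lighter water underlies denser water.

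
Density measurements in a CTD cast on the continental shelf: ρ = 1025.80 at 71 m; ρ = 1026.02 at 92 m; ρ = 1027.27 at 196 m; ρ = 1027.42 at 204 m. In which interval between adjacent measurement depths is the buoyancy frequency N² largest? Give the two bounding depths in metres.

Compute the density gradient over each adjacent pair:
  71–92 m: Δρ/Δz = 0.22/21 = 0.010 kg m⁻⁴
  92–196 m: Δρ/Δz = 1.25/104 = 0.012 kg m⁻⁴
  196–204 m: Δρ/Δz = 0.15/8 = 0.019 kg m⁻⁴
The largest gradient is in the 196–204 m interval — the pycnocline.

196–204 m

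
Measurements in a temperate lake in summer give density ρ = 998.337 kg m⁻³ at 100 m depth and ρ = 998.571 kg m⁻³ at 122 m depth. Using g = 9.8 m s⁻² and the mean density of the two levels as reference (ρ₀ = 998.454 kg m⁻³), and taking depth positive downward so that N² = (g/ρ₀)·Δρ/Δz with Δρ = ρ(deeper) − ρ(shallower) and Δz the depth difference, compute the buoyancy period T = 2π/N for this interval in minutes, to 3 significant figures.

Δρ = 998.571 − 998.337 = 0.234 kg m⁻³ over Δz = 122 − 100 = 22 m.
N² = (9.8/998.454) × (0.234/22) = 1.0440 × 10⁻⁴ s⁻².
N = √(1.0440 × 10⁻⁴) = 0.010218 rad s⁻¹, so T = 2π/N = 614.91 s = 10.248 min ≈ 10.2 min.

10.2 min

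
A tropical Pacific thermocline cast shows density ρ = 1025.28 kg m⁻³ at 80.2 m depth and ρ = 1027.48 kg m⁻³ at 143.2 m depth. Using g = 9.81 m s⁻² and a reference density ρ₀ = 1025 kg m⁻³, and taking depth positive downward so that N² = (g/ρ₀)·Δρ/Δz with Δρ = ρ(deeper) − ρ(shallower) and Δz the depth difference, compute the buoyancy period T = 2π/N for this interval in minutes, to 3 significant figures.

5.73 min

Δρ = 1027.48 − 1025.28 = 2.20 kg m⁻³ over Δz = 143.2 − 80.2 = 63 m.
N² = (9.81/1025) × (2.20/63) = 3.3422 × 10⁻⁴ s⁻².
N = √(3.3422 × 10⁻⁴) = 0.018282 rad s⁻¹, so T = 2π/N = 343.68 s = 5.7280 min ≈ 5.73 min.
A positive N² confirms static stability across the interval.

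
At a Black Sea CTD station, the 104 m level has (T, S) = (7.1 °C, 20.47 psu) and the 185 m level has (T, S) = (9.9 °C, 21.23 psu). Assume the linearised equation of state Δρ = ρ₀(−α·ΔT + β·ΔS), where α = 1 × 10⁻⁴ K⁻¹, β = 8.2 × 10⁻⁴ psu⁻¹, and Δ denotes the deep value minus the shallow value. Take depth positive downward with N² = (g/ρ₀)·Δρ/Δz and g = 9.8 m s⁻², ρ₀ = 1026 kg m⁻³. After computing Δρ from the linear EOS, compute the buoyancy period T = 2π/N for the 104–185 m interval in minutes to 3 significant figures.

ΔT = +2.8 K, ΔS = +0.76 psu (deep − shallow).
Δρ/ρ₀ = −αΔT + βΔS = -2.80 × 10⁻⁴ + 6.232 × 10⁻⁴ = 3.432 × 10⁻⁴, so Δρ ≈ 0.3521 kg m⁻³.
N² = (g/ρ₀)·Δρ/Δz = g·(Δρ/ρ₀)/Δz = 9.8 × 3.432 × 10⁻⁴ / 81 = 4.1523 × 10⁻⁵ s⁻².
N = √(4.1523 × 10⁻⁵) = 6.4438 × 10⁻³ rad s⁻¹ → T = 2π/N = 975.07 s = 16.251 min ≈ 16.3 min.

16.3 min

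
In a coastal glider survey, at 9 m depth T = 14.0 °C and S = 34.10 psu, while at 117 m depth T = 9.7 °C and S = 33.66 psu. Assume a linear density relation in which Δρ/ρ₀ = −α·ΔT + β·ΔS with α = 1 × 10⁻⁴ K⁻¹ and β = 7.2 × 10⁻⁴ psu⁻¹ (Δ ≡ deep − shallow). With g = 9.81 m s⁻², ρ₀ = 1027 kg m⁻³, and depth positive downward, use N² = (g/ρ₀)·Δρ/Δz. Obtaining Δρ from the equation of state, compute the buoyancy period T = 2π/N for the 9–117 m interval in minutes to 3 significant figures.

32.7 min

ΔT = -4.3 K, ΔS = -0.44 psu (deep − shallow).
Δρ/ρ₀ = −αΔT + βΔS = 4.30 × 10⁻⁴ − 3.168 × 10⁻⁴ = 1.132 × 10⁻⁴, so Δρ ≈ 0.1163 kg m⁻³.
N² = (g/ρ₀)·Δρ/Δz = g·(Δρ/ρ₀)/Δz = 9.81 × 1.132 × 10⁻⁴ / 108 = 1.0282 × 10⁻⁵ s⁻².
N = √(1.0282 × 10⁻⁵) = 3.2066 × 10⁻³ rad s⁻¹ → T = 2π/N = 1.9595 × 10³ s = 32.658 min ≈ 32.7 min.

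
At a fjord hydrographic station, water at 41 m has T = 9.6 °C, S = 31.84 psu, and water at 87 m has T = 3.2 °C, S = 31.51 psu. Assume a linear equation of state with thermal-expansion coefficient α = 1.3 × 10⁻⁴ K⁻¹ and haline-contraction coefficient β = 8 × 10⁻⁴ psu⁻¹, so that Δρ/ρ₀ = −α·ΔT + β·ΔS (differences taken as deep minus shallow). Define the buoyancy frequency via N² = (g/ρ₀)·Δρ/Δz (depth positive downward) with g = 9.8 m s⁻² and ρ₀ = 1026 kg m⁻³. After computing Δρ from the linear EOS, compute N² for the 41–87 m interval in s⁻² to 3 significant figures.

ΔT = -6.4 K, ΔS = -0.33 psu (deep − shallow).
Δρ/ρ₀ = −αΔT + βΔS = 8.32 × 10⁻⁴ − 2.64 × 10⁻⁴ = 5.68 × 10⁻⁴, so Δρ ≈ 0.5828 kg m⁻³.
N² = (g/ρ₀)·Δρ/Δz = g·(Δρ/ρ₀)/Δz = 9.8 × 5.68 × 10⁻⁴ / 46 = 1.2101 × 10⁻⁴ s⁻² ≈ 1.21 × 10⁻⁴ s⁻².

1.21 × 10⁻⁴ s⁻²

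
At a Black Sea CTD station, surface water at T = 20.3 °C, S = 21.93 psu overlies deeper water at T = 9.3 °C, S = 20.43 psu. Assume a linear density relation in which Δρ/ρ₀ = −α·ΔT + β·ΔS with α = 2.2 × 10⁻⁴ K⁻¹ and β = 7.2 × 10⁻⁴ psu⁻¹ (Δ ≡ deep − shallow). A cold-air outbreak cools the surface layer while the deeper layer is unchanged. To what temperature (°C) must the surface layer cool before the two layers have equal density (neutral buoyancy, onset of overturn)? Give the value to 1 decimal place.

14.2 °C

Neutral buoyancy requires Δρ = 0, i.e. −α(T_deep − T_surf′) + β(S_deep − S_surf) = 0.
T_surf′ = T_deep − (β/α)·ΔS = 9.3 − (7.2 × 10⁻⁴/2.2 × 10⁻⁴)·(-1.50) = 14.209 °C.
Cooling required: 20.3 − (14.209) = 6.091 °C.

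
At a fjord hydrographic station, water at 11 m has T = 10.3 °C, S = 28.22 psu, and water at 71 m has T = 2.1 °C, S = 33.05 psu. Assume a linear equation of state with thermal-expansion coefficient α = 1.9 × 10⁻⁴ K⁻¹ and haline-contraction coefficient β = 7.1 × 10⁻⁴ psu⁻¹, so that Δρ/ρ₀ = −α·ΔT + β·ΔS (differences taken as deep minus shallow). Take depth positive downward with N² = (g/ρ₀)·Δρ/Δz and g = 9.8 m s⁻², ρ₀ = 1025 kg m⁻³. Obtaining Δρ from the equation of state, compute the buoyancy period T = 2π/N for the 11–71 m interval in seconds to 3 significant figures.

ΔT = -8.2 K, ΔS = +4.83 psu (deep − shallow).
Δρ/ρ₀ = −αΔT + βΔS = 1.558 × 10⁻³ + 3.4293 × 10⁻³ = 4.9873 × 10⁻³, so Δρ ≈ 5.112 kg m⁻³.
N² = (g/ρ₀)·Δρ/Δz = g·(Δρ/ρ₀)/Δz = 9.8 × 4.9873 × 10⁻³ / 60 = 8.1459 × 10⁻⁴ s⁻².
N = √(8.1459 × 10⁻⁴) = 0.028541 rad s⁻¹ → T = 2π/N = 220.15 s ≈ 220 s.

220 s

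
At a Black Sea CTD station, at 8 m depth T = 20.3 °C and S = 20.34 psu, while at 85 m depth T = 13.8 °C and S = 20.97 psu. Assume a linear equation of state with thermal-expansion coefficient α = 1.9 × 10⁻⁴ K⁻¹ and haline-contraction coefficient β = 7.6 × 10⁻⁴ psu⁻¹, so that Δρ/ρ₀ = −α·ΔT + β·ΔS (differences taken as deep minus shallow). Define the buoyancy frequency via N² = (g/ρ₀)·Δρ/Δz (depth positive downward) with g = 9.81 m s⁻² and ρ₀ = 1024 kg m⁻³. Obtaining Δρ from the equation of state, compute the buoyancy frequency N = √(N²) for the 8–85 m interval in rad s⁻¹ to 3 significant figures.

0.0148 rad s⁻¹

ΔT = -6.5 K, ΔS = +0.63 psu (deep − shallow).
Δρ/ρ₀ = −αΔT + βΔS = 1.235 × 10⁻³ + 4.788 × 10⁻⁴ = 1.7138 × 10⁻³, so Δρ ≈ 1.755 kg m⁻³.
N² = (g/ρ₀)·Δρ/Δz = g·(Δρ/ρ₀)/Δz = 9.81 × 1.7138 × 10⁻³ / 77 = 2.1834 × 10⁻⁴ s⁻².
N = √(2.1834 × 10⁻⁴) = 0.014776 rad s⁻¹ ≈ 0.0148 rad s⁻¹.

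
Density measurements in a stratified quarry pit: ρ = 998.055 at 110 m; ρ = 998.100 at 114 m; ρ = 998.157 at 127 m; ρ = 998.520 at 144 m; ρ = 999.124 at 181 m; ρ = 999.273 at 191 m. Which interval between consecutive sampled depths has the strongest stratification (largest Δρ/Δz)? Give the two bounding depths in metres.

Compute the density gradient over each adjacent pair:
  110–114 m: Δρ/Δz = 0.045/4 = 0.011 kg m⁻⁴
  114–127 m: Δρ/Δz = 0.057/13 = 4.4 × 10⁻³ kg m⁻⁴
  127–144 m: Δρ/Δz = 0.363/17 = 0.021 kg m⁻⁴
  144–181 m: Δρ/Δz = 0.604/37 = 0.016 kg m⁻⁴
  181–191 m: Δρ/Δz = 0.149/10 = 0.015 kg m⁻⁴
The largest gradient is in the 127–144 m interval — the pycnocline.

127–144 m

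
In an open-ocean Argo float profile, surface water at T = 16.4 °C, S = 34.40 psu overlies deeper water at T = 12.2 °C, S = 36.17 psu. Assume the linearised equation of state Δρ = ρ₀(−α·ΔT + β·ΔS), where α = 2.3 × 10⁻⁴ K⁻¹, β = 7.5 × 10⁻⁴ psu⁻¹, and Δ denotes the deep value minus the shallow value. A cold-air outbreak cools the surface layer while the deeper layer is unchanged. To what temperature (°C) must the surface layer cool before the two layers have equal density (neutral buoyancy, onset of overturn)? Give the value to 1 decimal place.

Neutral buoyancy requires Δρ = 0, i.e. −α(T_deep − T_surf′) + β(S_deep − S_surf) = 0.
T_surf′ = T_deep − (β/α)·ΔS = 12.2 − (7.5 × 10⁻⁴/2.3 × 10⁻⁴)·(+1.77) = 6.428 °C.
Cooling required: 16.4 − (6.428) = 9.972 °C.

6.4 °C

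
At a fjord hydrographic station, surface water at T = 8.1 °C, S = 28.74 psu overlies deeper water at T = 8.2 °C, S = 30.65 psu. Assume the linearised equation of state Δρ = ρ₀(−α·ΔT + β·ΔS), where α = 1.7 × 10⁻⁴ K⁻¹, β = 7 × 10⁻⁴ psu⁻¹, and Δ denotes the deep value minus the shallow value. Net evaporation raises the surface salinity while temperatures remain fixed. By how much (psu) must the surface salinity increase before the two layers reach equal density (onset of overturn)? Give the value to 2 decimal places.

Neutral buoyancy requires −α(T_deep − T_surf) + β(S_deep − S_surf′) = 0.
S_surf′ = S_deep − (α/β)·ΔT = 30.65 − (1.7 × 10⁻⁴/7 × 10⁻⁴)·(+0.1) = 30.6257 psu.
Increase required: 30.6257 − 28.74 = 1.8857 psu.

1.89 psu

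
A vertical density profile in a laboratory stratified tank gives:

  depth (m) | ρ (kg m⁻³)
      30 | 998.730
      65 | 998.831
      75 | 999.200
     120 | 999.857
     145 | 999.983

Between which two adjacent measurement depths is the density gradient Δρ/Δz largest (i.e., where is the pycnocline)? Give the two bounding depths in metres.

Compute the density gradient over each adjacent pair:
  30–65 m: Δρ/Δz = 0.101/35 = 2.9 × 10⁻³ kg m⁻⁴
  65–75 m: Δρ/Δz = 0.369/10 = 0.037 kg m⁻⁴
  75–120 m: Δρ/Δz = 0.657/45 = 0.015 kg m⁻⁴
  120–145 m: Δρ/Δz = 0.126/25 = 5.0 × 10⁻³ kg m⁻⁴
The largest gradient is in the 65–75 m interval — the pycnocline.

65–75 m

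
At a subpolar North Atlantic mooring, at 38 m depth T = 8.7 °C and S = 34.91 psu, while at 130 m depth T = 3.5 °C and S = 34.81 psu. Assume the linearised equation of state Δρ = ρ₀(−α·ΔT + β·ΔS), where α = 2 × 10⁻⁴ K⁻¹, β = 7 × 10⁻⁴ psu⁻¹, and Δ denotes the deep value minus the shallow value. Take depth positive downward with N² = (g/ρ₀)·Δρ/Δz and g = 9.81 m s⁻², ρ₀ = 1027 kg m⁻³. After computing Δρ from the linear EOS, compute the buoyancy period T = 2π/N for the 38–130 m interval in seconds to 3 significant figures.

618 s

ΔT = -5.2 K, ΔS = -0.10 psu (deep − shallow).
Δρ/ρ₀ = −αΔT + βΔS = 1.04 × 10⁻³ − 7.00 × 10⁻⁵ = 9.70 × 10⁻⁴, so Δρ ≈ 0.9962 kg m⁻³.
N² = (g/ρ₀)·Δρ/Δz = g·(Δρ/ρ₀)/Δz = 9.81 × 9.70 × 10⁻⁴ / 92 = 1.0343 × 10⁻⁴ s⁻².
N = √(1.0343 × 10⁻⁴) = 0.010170 rad s⁻¹ → T = 2π/N = 617.82 s ≈ 618 s.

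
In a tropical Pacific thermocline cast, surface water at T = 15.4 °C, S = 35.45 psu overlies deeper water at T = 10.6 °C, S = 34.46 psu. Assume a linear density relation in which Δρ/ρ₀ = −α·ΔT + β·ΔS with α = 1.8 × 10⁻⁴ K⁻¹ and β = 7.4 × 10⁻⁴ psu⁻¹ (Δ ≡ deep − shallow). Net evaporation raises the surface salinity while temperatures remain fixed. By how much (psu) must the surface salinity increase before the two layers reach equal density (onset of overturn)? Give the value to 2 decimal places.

0.18 psu

Neutral buoyancy requires −α(T_deep − T_surf) + β(S_deep − S_surf′) = 0.
S_surf′ = S_deep − (α/β)·ΔT = 34.46 − (1.8 × 10⁻⁴/7.4 × 10⁻⁴)·(-4.8) = 35.6276 psu.
Increase required: 35.6276 − 35.45 = 0.1776 psu.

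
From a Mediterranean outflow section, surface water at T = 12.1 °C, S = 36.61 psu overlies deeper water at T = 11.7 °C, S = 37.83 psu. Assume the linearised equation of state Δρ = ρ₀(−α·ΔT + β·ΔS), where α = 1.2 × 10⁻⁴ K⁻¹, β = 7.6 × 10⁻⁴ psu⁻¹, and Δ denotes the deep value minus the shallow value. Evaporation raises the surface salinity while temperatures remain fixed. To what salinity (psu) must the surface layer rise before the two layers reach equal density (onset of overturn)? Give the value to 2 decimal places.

37.89 psu

Neutral buoyancy requires −α(T_deep − T_surf) + β(S_deep − S_surf′) = 0.
S_surf′ = S_deep − (α/β)·ΔT = 37.83 − (1.2 × 10⁻⁴/7.6 × 10⁻⁴)·(-0.4) = 37.8932 psu.
Increase required: 37.8932 − 36.61 = 1.2832 psu.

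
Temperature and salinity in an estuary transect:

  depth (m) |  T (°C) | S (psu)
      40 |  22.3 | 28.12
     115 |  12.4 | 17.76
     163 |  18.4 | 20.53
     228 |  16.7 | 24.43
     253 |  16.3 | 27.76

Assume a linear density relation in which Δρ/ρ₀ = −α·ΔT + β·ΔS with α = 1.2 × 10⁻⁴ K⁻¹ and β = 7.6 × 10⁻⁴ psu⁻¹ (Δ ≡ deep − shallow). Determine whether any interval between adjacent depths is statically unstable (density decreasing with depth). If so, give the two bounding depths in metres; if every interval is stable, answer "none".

40–115 m

Evaluate Δρ/ρ₀ = −αΔT + βΔS across each adjacent pair:
  40–115 m: −αΔT+βΔS = −(1.2 × 10⁻⁴)(-9.9)+(7.6 × 10⁻⁴)(-10.36) = -6.7 × 10⁻³ → UNSTABLE
  115–163 m: −αΔT+βΔS = −(1.2 × 10⁻⁴)(+6.0)+(7.6 × 10⁻⁴)(+2.77) = 1.4 × 10⁻³ → stable
  163–228 m: −αΔT+βΔS = −(1.2 × 10⁻⁴)(-1.7)+(7.6 × 10⁻⁴)(+3.90) = 3.2 × 10⁻³ → stable
  228–253 m: −αΔT+βΔS = −(1.2 × 10⁻⁴)(-0.4)+(7.6 × 10⁻⁴)(+3.33) = 2.6 × 10⁻³ → stable
The 40–115 m interval has Δρ < 0: lighter water underlies denser water.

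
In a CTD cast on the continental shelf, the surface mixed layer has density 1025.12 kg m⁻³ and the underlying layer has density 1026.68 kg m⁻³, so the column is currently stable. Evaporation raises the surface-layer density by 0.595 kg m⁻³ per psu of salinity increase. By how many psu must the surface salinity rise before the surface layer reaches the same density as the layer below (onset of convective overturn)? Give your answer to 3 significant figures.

Density deficit of the surface layer: 1026.68 − 1025.12 = 1.56 kg m⁻³.
Required change = 1.56 / 0.595 = 2.62 psu.

2.62 psu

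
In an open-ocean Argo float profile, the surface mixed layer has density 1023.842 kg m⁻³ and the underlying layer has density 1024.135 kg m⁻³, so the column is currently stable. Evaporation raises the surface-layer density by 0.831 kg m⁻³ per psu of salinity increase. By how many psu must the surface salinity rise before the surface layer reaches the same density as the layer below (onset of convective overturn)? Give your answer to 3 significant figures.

Density deficit of the surface layer: 1024.135 − 1023.842 = 0.293 kg m⁻³.
Required change = 0.293 / 0.831 = 0.353 psu.

0.353 psu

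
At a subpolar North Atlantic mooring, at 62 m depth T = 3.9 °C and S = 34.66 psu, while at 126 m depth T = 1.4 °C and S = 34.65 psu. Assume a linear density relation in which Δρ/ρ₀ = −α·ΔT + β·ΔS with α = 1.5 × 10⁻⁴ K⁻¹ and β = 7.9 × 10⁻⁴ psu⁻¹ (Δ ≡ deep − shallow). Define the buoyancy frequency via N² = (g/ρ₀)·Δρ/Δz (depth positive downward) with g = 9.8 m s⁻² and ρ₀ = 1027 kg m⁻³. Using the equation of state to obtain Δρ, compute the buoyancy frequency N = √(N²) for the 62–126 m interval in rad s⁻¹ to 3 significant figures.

ΔT = -2.5 K, ΔS = -0.01 psu (deep − shallow).
Δρ/ρ₀ = −αΔT + βΔS = 3.75 × 10⁻⁴ − 7.90 × 10⁻⁶ = 3.671 × 10⁻⁴, so Δρ ≈ 0.3770 kg m⁻³.
N² = (g/ρ₀)·Δρ/Δz = g·(Δρ/ρ₀)/Δz = 9.8 × 3.671 × 10⁻⁴ / 64 = 5.6212 × 10⁻⁵ s⁻².
N = √(5.6212 × 10⁻⁵) = 7.4975 × 10⁻³ rad s⁻¹ ≈ 7.50 × 10⁻³ rad s⁻¹.

7.50 × 10⁻³ rad s⁻¹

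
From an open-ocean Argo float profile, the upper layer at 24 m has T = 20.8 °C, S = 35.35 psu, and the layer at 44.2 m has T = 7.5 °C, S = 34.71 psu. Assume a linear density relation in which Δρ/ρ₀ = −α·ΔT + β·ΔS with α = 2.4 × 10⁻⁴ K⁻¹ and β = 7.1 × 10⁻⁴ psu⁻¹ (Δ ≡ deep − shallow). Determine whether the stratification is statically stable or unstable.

ΔT = 7.5 − 20.8 = -13.3 K and ΔS = 34.71 − 35.35 = -0.64 psu (deep − shallow).
−αΔT = 3.192 × 10⁻³; βΔS = -4.544 × 10⁻⁴; sum Δρ/ρ₀ = 2.7376 × 10⁻³.
Δρ/ρ₀ > 0, so Δρ > 0: deeper water is denser → statically stable.

stable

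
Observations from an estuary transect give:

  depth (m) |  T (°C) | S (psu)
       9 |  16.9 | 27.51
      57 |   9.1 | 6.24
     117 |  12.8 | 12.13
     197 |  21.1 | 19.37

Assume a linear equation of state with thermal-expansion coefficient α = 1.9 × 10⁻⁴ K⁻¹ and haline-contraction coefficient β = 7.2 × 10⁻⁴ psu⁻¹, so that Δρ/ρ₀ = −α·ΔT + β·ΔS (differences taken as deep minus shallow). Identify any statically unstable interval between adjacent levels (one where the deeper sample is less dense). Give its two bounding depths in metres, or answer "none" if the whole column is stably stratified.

9–57 m

Evaluate Δρ/ρ₀ = −αΔT + βΔS across each adjacent pair:
  9–57 m: −αΔT+βΔS = −(1.9 × 10⁻⁴)(-7.8)+(7.2 × 10⁻⁴)(-21.27) = -0.014 → UNSTABLE
  57–117 m: −αΔT+βΔS = −(1.9 × 10⁻⁴)(+3.7)+(7.2 × 10⁻⁴)(+5.89) = 3.5 × 10⁻³ → stable
  117–197 m: −αΔT+βΔS = −(1.9 × 10⁻⁴)(+8.3)+(7.2 × 10⁻⁴)(+7.24) = 3.6 × 10⁻³ → stable
The 9–57 m interval has Δρ < 0: lighter water underlies denser water.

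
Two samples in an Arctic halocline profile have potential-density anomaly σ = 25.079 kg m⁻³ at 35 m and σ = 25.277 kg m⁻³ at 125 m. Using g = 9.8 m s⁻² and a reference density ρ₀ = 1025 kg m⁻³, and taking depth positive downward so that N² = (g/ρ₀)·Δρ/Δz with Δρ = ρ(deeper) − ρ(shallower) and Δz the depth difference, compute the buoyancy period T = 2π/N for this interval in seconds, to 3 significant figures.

1.37 × 10³ s

Δρ = 1025.277 − 1025.079 = 0.198 kg m⁻³ over Δz = 125 − 35 = 90 m.
N² = (9.8/1025) × (0.198/90) = 2.1034 × 10⁻⁵ s⁻².
N = √(2.1034 × 10⁻⁵) = 4.5863 × 10⁻³ rad s⁻¹, so T = 2π/N = 1.3700 × 10³ s ≈ 1.37 × 10³ s.
A positive N² confirms static stability across the interval.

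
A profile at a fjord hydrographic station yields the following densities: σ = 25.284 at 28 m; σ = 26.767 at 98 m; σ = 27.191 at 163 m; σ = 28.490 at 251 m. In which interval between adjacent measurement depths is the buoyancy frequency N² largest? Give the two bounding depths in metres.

28–98 m

Compute the density gradient over each adjacent pair:
  28–98 m: Δρ/Δz = 1.483/70 = 0.021 kg m⁻⁴
  98–163 m: Δρ/Δz = 0.424/65 = 6.5 × 10⁻³ kg m⁻⁴
  163–251 m: Δρ/Δz = 1.299/88 = 0.015 kg m⁻⁴
The largest gradient is in the 28–98 m interval — the pycnocline.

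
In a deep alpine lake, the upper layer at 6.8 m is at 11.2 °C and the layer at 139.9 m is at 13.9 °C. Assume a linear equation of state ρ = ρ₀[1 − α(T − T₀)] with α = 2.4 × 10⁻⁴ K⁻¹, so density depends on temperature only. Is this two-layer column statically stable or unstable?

ΔT = 13.9 − 11.2 = +2.7 K, so Δρ/ρ₀ = −αΔT = -6.48 × 10⁻⁴.
Δρ/ρ₀ < 0, so Δρ < 0: deeper water is lighter → statically unstable; the column would overturn.

unstable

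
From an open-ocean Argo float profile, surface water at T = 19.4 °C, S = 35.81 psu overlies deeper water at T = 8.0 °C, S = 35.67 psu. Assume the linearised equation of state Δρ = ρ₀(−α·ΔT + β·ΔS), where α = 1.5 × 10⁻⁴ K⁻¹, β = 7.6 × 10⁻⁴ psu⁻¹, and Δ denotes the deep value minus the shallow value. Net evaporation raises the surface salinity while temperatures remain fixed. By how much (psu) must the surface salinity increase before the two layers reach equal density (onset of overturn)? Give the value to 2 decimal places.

Neutral buoyancy requires −α(T_deep − T_surf) + β(S_deep − S_surf′) = 0.
S_surf′ = S_deep − (α/β)·ΔT = 35.67 − (1.5 × 10⁻⁴/7.6 × 10⁻⁴)·(-11.4) = 37.9200 psu.
Increase required: 37.9200 − 35.81 = 2.1100 psu.

2.11 psu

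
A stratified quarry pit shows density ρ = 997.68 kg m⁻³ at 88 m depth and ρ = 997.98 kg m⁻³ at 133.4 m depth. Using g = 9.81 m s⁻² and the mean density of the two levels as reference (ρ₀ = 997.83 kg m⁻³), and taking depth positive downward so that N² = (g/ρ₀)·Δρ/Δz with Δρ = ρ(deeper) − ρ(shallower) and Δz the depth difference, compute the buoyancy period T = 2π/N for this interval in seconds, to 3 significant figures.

780 s

Δρ = 997.98 − 997.68 = 0.30 kg m⁻³ over Δz = 133.4 − 88 = 45.4 m.
N² = (9.81/997.83) × (0.30/45.4) = 6.4965 × 10⁻⁵ s⁻².
N = √(6.4965 × 10⁻⁵) = 8.0601 × 10⁻³ rad s⁻¹, so T = 2π/N = 779.54 s ≈ 780 s.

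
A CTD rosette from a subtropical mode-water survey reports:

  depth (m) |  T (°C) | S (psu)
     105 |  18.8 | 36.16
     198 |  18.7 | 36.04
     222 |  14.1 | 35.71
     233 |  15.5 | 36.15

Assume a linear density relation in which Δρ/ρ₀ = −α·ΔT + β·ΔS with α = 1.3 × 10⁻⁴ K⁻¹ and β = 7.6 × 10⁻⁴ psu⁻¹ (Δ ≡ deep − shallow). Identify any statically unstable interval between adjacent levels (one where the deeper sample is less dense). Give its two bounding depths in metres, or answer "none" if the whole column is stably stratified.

105–198 m

Evaluate Δρ/ρ₀ = −αΔT + βΔS across each adjacent pair:
  105–198 m: −αΔT+βΔS = −(1.3 × 10⁻⁴)(-0.1)+(7.6 × 10⁻⁴)(-0.12) = -7.8 × 10⁻⁵ → UNSTABLE
  198–222 m: −αΔT+βΔS = −(1.3 × 10⁻⁴)(-4.6)+(7.6 × 10⁻⁴)(-0.33) = 3.5 × 10⁻⁴ → stable
  222–233 m: −αΔT+βΔS = −(1.3 × 10⁻⁴)(+1.4)+(7.6 × 10⁻⁴)(+0.44) = 1.5 × 10⁻⁴ → stable
The 105–198 m interval has Δρ < 0: lighter water underlies denser water.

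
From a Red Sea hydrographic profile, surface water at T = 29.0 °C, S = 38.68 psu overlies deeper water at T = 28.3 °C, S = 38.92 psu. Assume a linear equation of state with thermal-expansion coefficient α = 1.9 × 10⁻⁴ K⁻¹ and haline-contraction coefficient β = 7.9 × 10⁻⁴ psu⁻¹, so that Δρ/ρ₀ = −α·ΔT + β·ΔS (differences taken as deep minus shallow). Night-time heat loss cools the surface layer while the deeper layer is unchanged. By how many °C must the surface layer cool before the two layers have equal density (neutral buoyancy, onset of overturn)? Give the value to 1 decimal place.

Neutral buoyancy requires Δρ = 0, i.e. −α(T_deep − T_surf′) + β(S_deep − S_surf) = 0.
T_surf′ = T_deep − (β/α)·ΔS = 28.3 − (7.9 × 10⁻⁴/1.9 × 10⁻⁴)·(+0.24) = 27.302 °C.
Cooling required: 29.0 − (27.302) = 1.698 °C.

1.7 °C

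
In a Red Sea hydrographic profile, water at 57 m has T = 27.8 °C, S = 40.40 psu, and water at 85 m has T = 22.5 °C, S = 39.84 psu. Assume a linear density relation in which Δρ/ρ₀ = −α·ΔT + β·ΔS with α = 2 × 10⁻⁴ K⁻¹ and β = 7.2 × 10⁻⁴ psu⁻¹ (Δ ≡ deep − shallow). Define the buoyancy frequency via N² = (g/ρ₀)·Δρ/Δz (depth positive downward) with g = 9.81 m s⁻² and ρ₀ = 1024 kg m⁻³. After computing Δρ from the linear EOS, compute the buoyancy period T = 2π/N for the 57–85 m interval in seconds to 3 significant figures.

ΔT = -5.3 K, ΔS = -0.56 psu (deep − shallow).
Δρ/ρ₀ = −αΔT + βΔS = 1.06 × 10⁻³ − 4.032 × 10⁻⁴ = 6.568 × 10⁻⁴, so Δρ ≈ 0.6726 kg m⁻³.
N² = (g/ρ₀)·Δρ/Δz = g·(Δρ/ρ₀)/Δz = 9.81 × 6.568 × 10⁻⁴ / 28 = 2.3011 × 10⁻⁴ s⁻².
N = √(2.3011 × 10⁻⁴) = 0.015169 rad s⁻¹ → T = 2π/N = 414.21 s ≈ 414 s.

414 s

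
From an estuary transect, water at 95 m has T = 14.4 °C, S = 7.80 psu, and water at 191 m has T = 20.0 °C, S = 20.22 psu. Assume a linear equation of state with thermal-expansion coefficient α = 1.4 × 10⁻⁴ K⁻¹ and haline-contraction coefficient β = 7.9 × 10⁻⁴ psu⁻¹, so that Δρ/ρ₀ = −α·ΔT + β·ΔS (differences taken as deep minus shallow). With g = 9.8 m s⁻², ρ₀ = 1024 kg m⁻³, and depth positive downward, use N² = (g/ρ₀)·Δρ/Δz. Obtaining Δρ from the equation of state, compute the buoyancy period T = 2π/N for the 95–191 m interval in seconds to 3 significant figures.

ΔT = +5.6 K, ΔS = +12.42 psu (deep − shallow).
Δρ/ρ₀ = −αΔT + βΔS = -7.84 × 10⁻⁴ + 9.8118 × 10⁻³ = 9.0278 × 10⁻³, so Δρ ≈ 9.244 kg m⁻³.
N² = (g/ρ₀)·Δρ/Δz = g·(Δρ/ρ₀)/Δz = 9.8 × 9.0278 × 10⁻³ / 96 = 9.2159 × 10⁻⁴ s⁻².
N = √(9.2159 × 10⁻⁴) = 0.030358 rad s⁻¹ → T = 2π/N = 206.97 s ≈ 207 s.

207 s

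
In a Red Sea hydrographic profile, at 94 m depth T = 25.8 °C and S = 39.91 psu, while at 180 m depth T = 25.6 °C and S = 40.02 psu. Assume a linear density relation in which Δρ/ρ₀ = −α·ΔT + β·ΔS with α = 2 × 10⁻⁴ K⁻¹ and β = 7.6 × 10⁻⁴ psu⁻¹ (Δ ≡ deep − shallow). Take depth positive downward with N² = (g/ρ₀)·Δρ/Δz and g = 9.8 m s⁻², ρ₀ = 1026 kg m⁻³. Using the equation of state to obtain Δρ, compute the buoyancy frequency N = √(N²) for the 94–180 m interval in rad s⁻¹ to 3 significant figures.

3.75 × 10⁻³ rad s⁻¹

ΔT = -0.2 K, ΔS = +0.11 psu (deep − shallow).
Δρ/ρ₀ = −αΔT + βΔS = 4.00 × 10⁻⁵ + 8.36 × 10⁻⁵ = 1.236 × 10⁻⁴, so Δρ ≈ 0.1268 kg m⁻³.
N² = (g/ρ₀)·Δρ/Δz = g·(Δρ/ρ₀)/Δz = 9.8 × 1.236 × 10⁻⁴ / 86 = 1.4085 × 10⁻⁵ s⁻².
N = √(1.4085 × 10⁻⁵) = 3.7530 × 10⁻³ rad s⁻¹ ≈ 3.75 × 10⁻³ rad s⁻¹.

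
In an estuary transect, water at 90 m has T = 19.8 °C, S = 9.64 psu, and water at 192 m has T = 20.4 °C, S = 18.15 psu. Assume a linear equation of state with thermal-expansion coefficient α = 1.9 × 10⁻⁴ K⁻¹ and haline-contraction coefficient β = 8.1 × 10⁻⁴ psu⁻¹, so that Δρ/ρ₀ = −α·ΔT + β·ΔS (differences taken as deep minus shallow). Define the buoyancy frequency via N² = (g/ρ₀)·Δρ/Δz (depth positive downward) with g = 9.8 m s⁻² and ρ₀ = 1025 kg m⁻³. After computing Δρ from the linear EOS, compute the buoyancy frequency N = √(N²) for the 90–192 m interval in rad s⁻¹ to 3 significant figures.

0.0255 rad s⁻¹

ΔT = +0.6 K, ΔS = +8.51 psu (deep − shallow).
Δρ/ρ₀ = −αΔT + βΔS = -1.14 × 10⁻⁴ + 6.8931 × 10⁻³ = 6.7791 × 10⁻³, so Δρ ≈ 6.949 kg m⁻³.
N² = (g/ρ₀)·Δρ/Δz = g·(Δρ/ρ₀)/Δz = 9.8 × 6.7791 × 10⁻³ / 102 = 6.5133 × 10⁻⁴ s⁻².
N = √(6.5133 × 10⁻⁴) = 0.025521 rad s⁻¹ ≈ 0.0255 rad s⁻¹.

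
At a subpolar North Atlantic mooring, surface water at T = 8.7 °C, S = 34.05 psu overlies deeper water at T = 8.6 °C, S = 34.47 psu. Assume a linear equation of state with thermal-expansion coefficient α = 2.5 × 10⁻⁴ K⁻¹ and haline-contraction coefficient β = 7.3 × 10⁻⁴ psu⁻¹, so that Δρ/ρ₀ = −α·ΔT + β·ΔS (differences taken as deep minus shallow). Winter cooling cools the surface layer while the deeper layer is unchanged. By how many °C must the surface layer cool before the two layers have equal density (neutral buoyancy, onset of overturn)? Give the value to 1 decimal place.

1.3 °C

Neutral buoyancy requires Δρ = 0, i.e. −α(T_deep − T_surf′) + β(S_deep − S_surf) = 0.
T_surf′ = T_deep − (β/α)·ΔS = 8.6 − (7.3 × 10⁻⁴/2.5 × 10⁻⁴)·(+0.42) = 7.374 °C.
Cooling required: 8.7 − (7.374) = 1.326 °C.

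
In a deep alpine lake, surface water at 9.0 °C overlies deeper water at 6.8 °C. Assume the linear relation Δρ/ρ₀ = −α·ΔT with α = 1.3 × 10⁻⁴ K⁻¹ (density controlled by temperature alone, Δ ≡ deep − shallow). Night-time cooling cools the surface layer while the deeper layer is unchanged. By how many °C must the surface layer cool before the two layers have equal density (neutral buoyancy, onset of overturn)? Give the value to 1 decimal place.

With temperature the only control, equal density requires T_surf′ = T_deep.
T_surf′ = 6.8 °C.
Cooling required: 9.0 − 6.8 = 2.2 °C.

2.2 °C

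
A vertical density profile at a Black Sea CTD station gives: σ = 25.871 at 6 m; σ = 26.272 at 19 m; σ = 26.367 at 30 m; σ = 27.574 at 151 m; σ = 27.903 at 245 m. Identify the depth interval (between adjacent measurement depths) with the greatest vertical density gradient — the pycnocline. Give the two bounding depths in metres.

Compute the density gradient over each adjacent pair:
  6–19 m: Δρ/Δz = 0.401/13 = 0.031 kg m⁻⁴
  19–30 m: Δρ/Δz = 0.095/11 = 8.6 × 10⁻³ kg m⁻⁴
  30–151 m: Δρ/Δz = 1.207/121 = 0.010 kg m⁻⁴
  151–245 m: Δρ/Δz = 0.329/94 = 3.5 × 10⁻³ kg m⁻⁴
The largest gradient is in the 6–19 m interval — the pycnocline.

6–19 m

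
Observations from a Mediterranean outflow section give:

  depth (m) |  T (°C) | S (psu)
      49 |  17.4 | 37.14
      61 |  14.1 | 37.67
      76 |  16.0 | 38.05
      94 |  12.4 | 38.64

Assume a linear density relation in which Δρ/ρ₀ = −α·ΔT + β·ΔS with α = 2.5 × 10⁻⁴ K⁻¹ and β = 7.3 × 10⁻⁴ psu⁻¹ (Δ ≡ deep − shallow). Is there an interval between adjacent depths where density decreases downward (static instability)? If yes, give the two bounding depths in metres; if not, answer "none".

Evaluate Δρ/ρ₀ = −αΔT + βΔS across each adjacent pair:
  49–61 m: −αΔT+βΔS = −(2.5 × 10⁻⁴)(-3.3)+(7.3 × 10⁻⁴)(+0.53) = 1.2 × 10⁻³ → stable
  61–76 m: −αΔT+βΔS = −(2.5 × 10⁻⁴)(+1.9)+(7.3 × 10⁻⁴)(+0.38) = -2.0 × 10⁻⁴ → UNSTABLE
  76–94 m: −αΔT+βΔS = −(2.5 × 10⁻⁴)(-3.6)+(7.3 × 10⁻⁴)(+0.59) = 1.3 × 10⁻³ → stable
The 61–76 m interval has Δρ < 0: lighter water underlies denser water.

61–76 m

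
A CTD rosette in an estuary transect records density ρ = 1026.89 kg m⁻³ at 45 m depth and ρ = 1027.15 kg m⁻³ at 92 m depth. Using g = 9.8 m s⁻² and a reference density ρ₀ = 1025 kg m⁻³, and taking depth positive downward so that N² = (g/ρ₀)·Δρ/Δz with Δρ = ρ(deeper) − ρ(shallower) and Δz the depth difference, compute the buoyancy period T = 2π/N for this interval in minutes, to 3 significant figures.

Δρ = 1027.15 − 1026.89 = 0.26 kg m⁻³ over Δz = 92 − 45 = 47 m.
N² = (9.8/1025) × (0.26/47) = 5.2891 × 10⁻⁵ s⁻².
N = √(5.2891 × 10⁻⁵) = 7.2726 × 10⁻³ rad s⁻¹, so T = 2π/N = 863.95 s = 14.399 min ≈ 14.4 min.
N² > 0, so the interval is statically stable.

14.4 min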